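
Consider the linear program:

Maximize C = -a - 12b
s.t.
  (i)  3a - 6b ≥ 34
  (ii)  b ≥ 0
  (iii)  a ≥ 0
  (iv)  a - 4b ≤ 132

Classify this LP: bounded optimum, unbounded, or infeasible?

Vertices and C = -a - 12b:
  (34/3, 0) → C = -34/3
  (132, 0) → C = -132
The feasible region has finitely many vertices and no improving ray; the maximum is -34/3 at (34/3, 0).

bounded optimum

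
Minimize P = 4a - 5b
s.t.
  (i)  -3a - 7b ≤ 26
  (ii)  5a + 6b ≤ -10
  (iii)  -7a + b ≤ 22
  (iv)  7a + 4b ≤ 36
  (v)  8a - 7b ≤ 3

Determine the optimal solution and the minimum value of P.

a = -142/47, b = 40/47, minimum P = -768/47

Vertices and P = 4a - 5b:
  (-45/13, -29/13) → P = -35/13
  (-23/11, -31/11) → P = 63/11
  (-142/47, 40/47) → P = -768/47
  (-52/83, -95/83) → P = 267/83

The binding constraints are 5a + 6b = -10 and -7a + b = 22.
Solving simultaneously gives a = -142/47, b = 40/47.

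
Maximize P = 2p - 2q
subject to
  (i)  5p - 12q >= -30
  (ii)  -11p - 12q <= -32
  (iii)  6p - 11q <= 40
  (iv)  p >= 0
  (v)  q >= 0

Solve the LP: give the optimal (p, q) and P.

p = 810/17, q = 380/17, maximum P = 860/17

Corner points and P = 2p - 2q:
  (1/8, 245/96) → P = -233/48
  (810/17, 380/17) → P = 860/17
  (32/11, 0) → P = 64/11
  (20/3, 0) → P = 40/3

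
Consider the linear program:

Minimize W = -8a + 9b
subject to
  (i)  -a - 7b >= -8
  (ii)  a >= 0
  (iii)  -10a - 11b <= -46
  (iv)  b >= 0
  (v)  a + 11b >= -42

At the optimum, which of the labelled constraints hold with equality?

(i) and (iv)

Vertices and W = -8a + 9b:
  (234/59, 34/59) → W = -1566/59
  (8, 0) → W = -64
  (23/5, 0) → W = -184/5

The minimum is at (8, 0). Substituting into each constraint, equality holds for (i) and (iv); the remaining constraints have slack.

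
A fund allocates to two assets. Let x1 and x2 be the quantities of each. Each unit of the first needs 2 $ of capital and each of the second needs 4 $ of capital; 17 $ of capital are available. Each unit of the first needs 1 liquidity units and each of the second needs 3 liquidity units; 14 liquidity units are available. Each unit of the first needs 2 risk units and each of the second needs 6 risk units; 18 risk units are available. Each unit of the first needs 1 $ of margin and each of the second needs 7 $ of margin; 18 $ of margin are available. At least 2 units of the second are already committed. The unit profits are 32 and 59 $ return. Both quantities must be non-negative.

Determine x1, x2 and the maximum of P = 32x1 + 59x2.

x1 = 3, x2 = 2, maximum P = 214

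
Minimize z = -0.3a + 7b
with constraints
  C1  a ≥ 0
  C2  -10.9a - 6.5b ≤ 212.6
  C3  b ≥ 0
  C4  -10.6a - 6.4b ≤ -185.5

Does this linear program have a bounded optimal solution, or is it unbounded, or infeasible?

unbounded

From the feasible point (0, 28.984375), moving in the direction (1, 0) keeps every constraint satisfied while z decreases without bound.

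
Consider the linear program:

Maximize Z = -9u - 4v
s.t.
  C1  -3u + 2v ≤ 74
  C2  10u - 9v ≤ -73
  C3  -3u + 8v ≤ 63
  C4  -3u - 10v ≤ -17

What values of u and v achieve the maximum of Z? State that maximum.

Vertices and Z = -9u - 4v:
  (-17/53, 411/53) → Z = -1491/53
  (-577/127, 389/127) → Z = 3637/127
  (-247/27, 40/9) → Z = 581/9

The optimum lies where -3u + 8v = 63 and -3u - 10v = -17.
Solving simultaneously gives u = -247/27, v = 40/9.

u = -247/27, v = 40/9, maximum Z = 581/9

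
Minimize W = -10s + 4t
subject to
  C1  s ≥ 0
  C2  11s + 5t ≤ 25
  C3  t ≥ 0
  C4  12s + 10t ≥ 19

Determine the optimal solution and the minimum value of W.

s = 25/11, t = 0, minimum W = -250/11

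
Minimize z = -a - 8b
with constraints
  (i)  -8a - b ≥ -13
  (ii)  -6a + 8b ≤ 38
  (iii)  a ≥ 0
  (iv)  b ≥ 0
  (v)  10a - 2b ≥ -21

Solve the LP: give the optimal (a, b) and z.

a = 33/35, b = 191/35, minimum z = -223/5

Feasible corners and z = -a - 8b:
  (33/35, 191/35) → z = -223/5
  (13/8, 0) → z = -13/8
  (0, 19/4) → z = -38
  (0, 0) → z = 0

The binding constraints are -8a - b = -13 and -6a + 8b = 38.
Solving simultaneously gives a = 33/35, b = 191/35.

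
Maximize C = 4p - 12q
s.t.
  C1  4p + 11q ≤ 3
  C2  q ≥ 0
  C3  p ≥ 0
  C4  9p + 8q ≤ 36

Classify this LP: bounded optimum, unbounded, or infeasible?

bounded optimum

Extreme points and C = 4p - 12q:
  (3/4, 0) → C = 3
  (0, 3/11) → C = -36/11
  (0, 0) → C = 0
The feasible region has finitely many vertices and no improving ray; the maximum is 3 at (3/4, 0).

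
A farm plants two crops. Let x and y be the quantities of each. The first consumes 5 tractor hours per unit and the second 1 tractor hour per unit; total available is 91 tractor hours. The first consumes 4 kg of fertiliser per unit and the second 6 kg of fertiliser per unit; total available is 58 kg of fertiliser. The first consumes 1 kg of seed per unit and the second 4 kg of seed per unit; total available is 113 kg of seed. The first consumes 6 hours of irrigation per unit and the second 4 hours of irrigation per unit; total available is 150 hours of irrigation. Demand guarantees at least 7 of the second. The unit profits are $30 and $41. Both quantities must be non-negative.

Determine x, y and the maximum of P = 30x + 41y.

x = 4, y = 7, maximum P = 407

Extreme points and P = 30x + 41y:
  (0, 29/3) → P = 1189/3
  (0, 7) → P = 287
  (4, 7) → P = 407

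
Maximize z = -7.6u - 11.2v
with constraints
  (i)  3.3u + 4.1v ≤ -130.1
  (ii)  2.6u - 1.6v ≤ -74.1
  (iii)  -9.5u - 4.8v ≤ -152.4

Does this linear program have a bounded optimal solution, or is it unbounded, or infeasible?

The boundaries 3.3u + 4.1v = -130.1 and 2.6u - 1.6v = -74.1 meet at (-51197/1594, -9373/1594), but that point violates -9.5u - 4.8v ≤ -152.4. Every candidate vertex is excluded by some other constraint, so the feasible region is empty.

infeasible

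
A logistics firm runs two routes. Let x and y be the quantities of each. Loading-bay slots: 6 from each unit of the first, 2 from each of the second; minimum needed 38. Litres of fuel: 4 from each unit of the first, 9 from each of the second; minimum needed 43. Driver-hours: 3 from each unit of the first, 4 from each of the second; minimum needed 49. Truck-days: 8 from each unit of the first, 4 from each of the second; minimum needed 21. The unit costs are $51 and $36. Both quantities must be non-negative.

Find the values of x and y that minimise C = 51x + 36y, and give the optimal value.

Vertices and C = 51x + 36y:
  (0, 19) → C = 684
  (49/3, 0) → C = 833
  (3, 10) → C = 513
The feasible region is unbounded (it extends along (0, 1), (1, 0)), but C strictly increases along every unbounded feasible direction, so there is no improving ray and the minimum is attained at a vertex.

The binding constraints are 6x + 2y = 38 and 3x + 4y = 49.
Solving simultaneously gives x = 3, y = 10.

x = 3, y = 10, minimum C = 513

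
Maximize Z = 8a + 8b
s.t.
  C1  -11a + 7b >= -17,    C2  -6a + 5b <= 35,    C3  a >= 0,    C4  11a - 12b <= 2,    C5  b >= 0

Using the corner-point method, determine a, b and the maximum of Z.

a = 330/13, b = 487/13, maximum Z = 6536/13

Extreme points and Z = 8a + 8b:
  (330/13, 487/13) → Z = 6536/13
  (38/11, 3) → Z = 568/11
  (0, 7) → Z = 56
  (0, 0) → Z = 0
  (2/11, 0) → Z = 16/11

The optimum lies where -11a + 7b = -17 and -6a + 5b = 35.
Solving simultaneously gives a = 330/13, b = 487/13.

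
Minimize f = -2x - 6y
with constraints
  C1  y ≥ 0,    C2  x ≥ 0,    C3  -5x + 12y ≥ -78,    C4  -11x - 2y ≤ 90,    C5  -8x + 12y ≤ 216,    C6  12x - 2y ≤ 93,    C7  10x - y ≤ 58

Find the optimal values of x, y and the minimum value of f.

x = 57/7, y = 164/7, minimum f = -1098/7

Feasible corners and f = -2x - 6y:
  (0, 0) → f = 0
  (29/5, 0) → f = -58/5
  (0, 18) → f = -108
  (57/7, 164/7) → f = -1098/7

The binding constraints are -8x + 12y = 216 and 10x - y = 58.
Solving simultaneously gives x = 57/7, y = 164/7.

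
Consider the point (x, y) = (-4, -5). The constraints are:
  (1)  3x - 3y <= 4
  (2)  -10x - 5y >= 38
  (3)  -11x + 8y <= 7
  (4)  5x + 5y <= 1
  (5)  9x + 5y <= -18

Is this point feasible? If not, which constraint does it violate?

(1): 3 ≤ 4 ✓
(2): 65 ≥ 38 ✓
(3): 4 ≤ 7 ✓
(4): -45 ≤ 1 ✓
(5): -61 ≤ -18 ✓

feasible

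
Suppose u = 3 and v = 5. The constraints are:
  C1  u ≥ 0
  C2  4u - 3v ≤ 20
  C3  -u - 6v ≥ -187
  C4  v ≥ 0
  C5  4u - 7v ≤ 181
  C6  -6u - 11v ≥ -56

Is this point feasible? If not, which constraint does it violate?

Constraint C6: -6u - 11v = -73, which is not ≥ -56. All other constraints are satisfied.

not feasible — violates C6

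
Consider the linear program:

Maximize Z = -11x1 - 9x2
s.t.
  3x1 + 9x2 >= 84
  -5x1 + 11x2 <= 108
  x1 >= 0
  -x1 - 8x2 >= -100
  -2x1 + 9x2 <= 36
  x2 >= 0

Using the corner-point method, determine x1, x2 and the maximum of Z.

x1 = 48/5, x2 = 92/15, maximum Z = -804/5

Corner points and Z = -11x1 - 9x2:
  (48/5, 92/15) → Z = -804/5
  (28, 0) → Z = -308
  (612/25, 236/25) → Z = -8856/25
  (100, 0) → Z = -1100

At the optimal vertex, 3x1 + 9x2 = 84 and -2x1 + 9x2 = 36.
Solving simultaneously gives x1 = 48/5, x2 = 92/15.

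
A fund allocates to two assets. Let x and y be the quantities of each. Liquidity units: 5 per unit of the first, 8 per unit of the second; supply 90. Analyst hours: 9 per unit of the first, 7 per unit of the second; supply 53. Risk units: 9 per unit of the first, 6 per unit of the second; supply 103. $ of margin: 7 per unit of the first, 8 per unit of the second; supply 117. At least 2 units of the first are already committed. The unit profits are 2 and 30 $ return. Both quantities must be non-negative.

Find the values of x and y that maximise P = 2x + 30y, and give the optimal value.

x = 2, y = 5, maximum P = 154

Extreme points and P = 2x + 30y:
  (53/9, 0) → P = 106/9
  (2, 0) → P = 4
  (2, 5) → P = 154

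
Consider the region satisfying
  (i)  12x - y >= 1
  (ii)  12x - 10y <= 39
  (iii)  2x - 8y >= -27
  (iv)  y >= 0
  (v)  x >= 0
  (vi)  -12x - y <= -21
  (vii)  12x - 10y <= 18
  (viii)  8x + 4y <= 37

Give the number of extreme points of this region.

Intersecting each pair of boundary lines and keeping only the points that satisfy every inequality leaves:
  (141/98, 183/49)
  (47/18, 145/36)
  (19/11, 3/11)
  (221/64, 75/32)

4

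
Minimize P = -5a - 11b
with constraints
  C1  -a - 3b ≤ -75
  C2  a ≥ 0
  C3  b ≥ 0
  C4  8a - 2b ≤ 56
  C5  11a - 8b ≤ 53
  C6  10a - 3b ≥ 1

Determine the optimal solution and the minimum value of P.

a = 83/2, b = 138, minimum P = -3451/2

Vertices and P = -5a - 11b:
  (159/13, 272/13) → P = -3787/13
  (76/11, 749/33) → P = -9379/33
  (83/2, 138) → P = -3451/2

The binding constraints are 8a - 2b = 56 and 10a - 3b = 1.
Solving simultaneously gives a = 83/2, b = 138.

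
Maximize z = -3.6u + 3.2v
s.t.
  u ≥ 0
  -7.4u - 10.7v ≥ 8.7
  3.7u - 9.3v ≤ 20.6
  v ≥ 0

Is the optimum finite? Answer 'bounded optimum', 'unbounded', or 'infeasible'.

The boundaries u = 0 and -7.4u - 10.7v = 8.7 meet at (0, -87/107), but that point violates v ≥ 0. Every candidate vertex is excluded by some other constraint, so the feasible region is empty.

infeasible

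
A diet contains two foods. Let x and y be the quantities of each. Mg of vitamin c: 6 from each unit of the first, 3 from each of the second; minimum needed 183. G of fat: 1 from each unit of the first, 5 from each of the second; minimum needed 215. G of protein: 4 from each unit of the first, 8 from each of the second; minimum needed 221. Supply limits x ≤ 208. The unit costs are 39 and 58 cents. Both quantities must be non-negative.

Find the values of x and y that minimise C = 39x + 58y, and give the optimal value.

Feasible corners and C = 39x + 58y:
  (0, 61) → C = 3538
  (10, 41) → C = 2768
  (208, 7/5) → C = 40966/5
The feasible region is unbounded (it extends along (0, 1)), but C strictly increases along every unbounded feasible direction, so there is no improving ray and the minimum is attained at a vertex.

x = 10, y = 41, minimum C = 2768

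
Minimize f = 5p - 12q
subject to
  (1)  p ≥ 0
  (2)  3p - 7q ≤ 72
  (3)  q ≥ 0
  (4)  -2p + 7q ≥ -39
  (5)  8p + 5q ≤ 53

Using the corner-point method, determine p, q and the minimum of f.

Corner points and f = 5p - 12q:
  (0, 0) → f = 0
  (0, 53/5) → f = -636/5
  (53/8, 0) → f = 265/8

At the optimal vertex, p = 0 and 8p + 5q = 53.
Solving simultaneously gives p = 0, q = 53/5.

p = 0, q = 53/5, minimum f = -636/5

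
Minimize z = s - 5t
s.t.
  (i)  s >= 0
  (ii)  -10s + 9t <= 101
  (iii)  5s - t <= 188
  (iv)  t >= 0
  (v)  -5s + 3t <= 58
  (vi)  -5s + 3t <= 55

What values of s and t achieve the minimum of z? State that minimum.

s = 1793/35, t = 477/7, minimum z = -10132/35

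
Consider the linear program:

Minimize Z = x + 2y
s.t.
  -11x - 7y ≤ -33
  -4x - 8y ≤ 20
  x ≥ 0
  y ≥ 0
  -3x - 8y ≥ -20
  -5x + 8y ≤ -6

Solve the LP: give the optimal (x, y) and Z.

x = 3, y = 0, minimum Z = 3

Corner points and Z = x + 2y:
  (3, 0) → Z = 3
  (102/41, 33/41) → Z = 168/41
  (20/3, 0) → Z = 20/3
  (13/4, 41/32) → Z = 93/16

The optimum lies where -11x - 7y = -33 and y = 0.
Solving simultaneously gives x = 3, y = 0.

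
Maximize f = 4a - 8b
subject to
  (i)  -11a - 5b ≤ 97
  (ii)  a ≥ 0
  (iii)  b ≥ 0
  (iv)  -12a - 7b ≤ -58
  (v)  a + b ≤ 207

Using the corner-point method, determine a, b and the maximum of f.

At the optimal vertex, b = 0 and a + b = 207.
Solving simultaneously gives a = 207, b = 0.

a = 207, b = 0, maximum f = 828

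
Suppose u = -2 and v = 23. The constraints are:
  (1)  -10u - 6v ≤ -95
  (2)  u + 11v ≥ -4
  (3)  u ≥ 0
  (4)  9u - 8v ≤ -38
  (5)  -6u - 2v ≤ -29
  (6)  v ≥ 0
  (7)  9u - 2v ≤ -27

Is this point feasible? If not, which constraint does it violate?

not feasible — violates (3)

Constraint (3): u = -2, which is not ≥ 0. All other constraints are satisfied.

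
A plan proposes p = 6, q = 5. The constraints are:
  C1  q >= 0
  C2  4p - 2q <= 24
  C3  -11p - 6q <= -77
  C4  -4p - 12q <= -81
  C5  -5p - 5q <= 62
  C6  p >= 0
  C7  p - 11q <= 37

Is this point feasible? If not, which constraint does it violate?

C1: 5 ≥ 0 ✓
C2: 14 ≤ 24 ✓
C3: -96 ≤ -77 ✓
C4: -84 ≤ -81 ✓
C5: -55 ≤ 62 ✓
C6: 6 ≥ 0 ✓
C7: -49 ≤ 37 ✓

feasible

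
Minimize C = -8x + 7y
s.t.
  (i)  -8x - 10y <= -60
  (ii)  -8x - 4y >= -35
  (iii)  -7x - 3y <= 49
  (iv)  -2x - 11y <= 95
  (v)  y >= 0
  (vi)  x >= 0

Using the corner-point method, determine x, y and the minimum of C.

x = 55/24, y = 25/6, minimum C = 65/6

Vertices and C = -8x + 7y:
  (55/24, 25/6) → C = 65/6
  (0, 6) → C = 42
  (0, 35/4) → C = 245/4

The binding constraints are -8x - 10y = -60 and -8x - 4y = -35.
Solving simultaneously gives x = 55/24, y = 25/6.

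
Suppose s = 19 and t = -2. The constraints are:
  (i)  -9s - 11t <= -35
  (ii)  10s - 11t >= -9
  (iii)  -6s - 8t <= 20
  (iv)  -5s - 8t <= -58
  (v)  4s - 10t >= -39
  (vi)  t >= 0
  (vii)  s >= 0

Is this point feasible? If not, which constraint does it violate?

not feasible — violates (vi)

Constraint (vi): t = -2, which is not ≥ 0. All other constraints are satisfied.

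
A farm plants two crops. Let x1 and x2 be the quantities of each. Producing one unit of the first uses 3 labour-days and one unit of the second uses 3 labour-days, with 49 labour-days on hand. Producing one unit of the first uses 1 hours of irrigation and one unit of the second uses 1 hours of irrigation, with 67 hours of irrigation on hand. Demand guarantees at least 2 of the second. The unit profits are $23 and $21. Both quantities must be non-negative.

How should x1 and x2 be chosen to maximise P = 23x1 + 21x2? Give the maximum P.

x1 = 43/3, x2 = 2, maximum P = 1115/3

The optimum lies where 3x1 + 3x2 = 49 and x2 = 2.
Solving simultaneously gives x1 = 43/3, x2 = 2.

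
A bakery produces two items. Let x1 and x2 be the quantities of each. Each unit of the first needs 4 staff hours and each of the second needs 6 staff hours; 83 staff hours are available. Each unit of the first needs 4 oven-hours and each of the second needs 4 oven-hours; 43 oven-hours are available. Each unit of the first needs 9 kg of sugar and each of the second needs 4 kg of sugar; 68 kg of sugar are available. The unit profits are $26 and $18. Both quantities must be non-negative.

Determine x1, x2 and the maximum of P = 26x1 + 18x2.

x1 = 5, x2 = 23/4, maximum P = 467/2

The binding constraints are 4x1 + 4x2 = 43 and 9x1 + 4x2 = 68.
Solving simultaneously gives x1 = 5, x2 = 23/4.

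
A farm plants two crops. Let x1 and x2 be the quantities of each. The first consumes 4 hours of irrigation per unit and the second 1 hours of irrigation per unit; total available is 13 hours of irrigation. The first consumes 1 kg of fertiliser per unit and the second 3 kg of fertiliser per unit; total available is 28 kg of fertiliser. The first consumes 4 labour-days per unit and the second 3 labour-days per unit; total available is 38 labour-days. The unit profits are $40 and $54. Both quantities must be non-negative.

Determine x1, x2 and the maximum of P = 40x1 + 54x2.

x1 = 1, x2 = 9, maximum P = 526

Vertices and P = 40x1 + 54x2:
  (0, 0) → P = 0
  (0, 28/3) → P = 504
  (13/4, 0) → P = 130
  (1, 9) → P = 526

At the optimal vertex, 4x1 + x2 = 13 and x1 + 3x2 = 28.
Solving simultaneously gives x1 = 1, x2 = 9.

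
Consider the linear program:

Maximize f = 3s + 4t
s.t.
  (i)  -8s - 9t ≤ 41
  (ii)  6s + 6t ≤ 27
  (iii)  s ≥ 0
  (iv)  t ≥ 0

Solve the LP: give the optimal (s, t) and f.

Feasible corners and f = 3s + 4t:
  (0, 9/2) → f = 18
  (9/2, 0) → f = 27/2
  (0, 0) → f = 0

s = 0, t = 9/2, maximum f = 18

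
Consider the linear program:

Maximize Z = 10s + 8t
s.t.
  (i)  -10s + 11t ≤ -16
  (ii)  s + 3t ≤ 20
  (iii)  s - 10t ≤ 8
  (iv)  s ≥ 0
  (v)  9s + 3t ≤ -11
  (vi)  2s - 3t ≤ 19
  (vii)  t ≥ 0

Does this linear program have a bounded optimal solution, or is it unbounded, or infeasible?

infeasible

The boundaries -10s + 11t = -16 and s + 3t = 20 meet at (268/41, 184/41), but that point violates 9s + 3t ≤ -11. Every candidate vertex is excluded by some other constraint, so the feasible region is empty.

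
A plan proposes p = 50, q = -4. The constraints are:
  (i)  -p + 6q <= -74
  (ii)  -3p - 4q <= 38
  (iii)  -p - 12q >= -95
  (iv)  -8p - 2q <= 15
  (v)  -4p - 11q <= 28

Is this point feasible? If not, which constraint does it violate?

(i): -74 ≤ -74 ✓
(ii): -134 ≤ 38 ✓
(iii): -2 ≥ -95 ✓
(iv): -392 ≤ 15 ✓
(v): -156 ≤ 28 ✓

feasible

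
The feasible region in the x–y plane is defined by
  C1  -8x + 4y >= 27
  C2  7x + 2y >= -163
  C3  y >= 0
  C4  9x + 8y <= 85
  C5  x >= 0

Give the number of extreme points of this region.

Intersecting each pair of boundary lines and keeping only the points that satisfy every inequality leaves:
  (31/25, 923/100)
  (0, 27/4)
  (0, 85/8)

3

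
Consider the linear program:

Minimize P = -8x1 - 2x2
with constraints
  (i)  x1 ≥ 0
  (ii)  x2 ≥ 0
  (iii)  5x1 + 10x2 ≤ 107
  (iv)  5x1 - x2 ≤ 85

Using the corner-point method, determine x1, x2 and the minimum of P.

x1 = 87/5, x2 = 2, minimum P = -716/5

Vertices and P = -8x1 - 2x2:
  (0, 0) → P = 0
  (0, 107/10) → P = -107/5
  (17, 0) → P = -136
  (87/5, 2) → P = -716/5

The binding constraints are 5x1 + 10x2 = 107 and 5x1 - x2 = 85.
Solving simultaneously gives x1 = 87/5, x2 = 2.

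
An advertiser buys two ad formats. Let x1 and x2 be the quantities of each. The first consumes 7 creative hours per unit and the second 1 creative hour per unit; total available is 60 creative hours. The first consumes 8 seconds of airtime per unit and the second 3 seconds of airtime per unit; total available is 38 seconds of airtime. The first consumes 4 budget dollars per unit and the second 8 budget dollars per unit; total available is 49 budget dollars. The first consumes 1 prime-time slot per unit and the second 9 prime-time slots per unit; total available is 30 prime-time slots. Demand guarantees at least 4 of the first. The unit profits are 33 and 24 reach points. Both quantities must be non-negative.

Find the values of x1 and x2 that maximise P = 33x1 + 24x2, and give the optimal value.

x1 = 4, x2 = 2, maximum P = 180

Extreme points and P = 33x1 + 24x2:
  (19/4, 0) → P = 627/4
  (4, 0) → P = 132
  (4, 2) → P = 180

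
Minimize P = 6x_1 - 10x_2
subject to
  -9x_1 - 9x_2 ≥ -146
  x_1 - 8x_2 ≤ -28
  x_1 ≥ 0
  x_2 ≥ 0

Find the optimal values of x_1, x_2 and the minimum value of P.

The optimum lies where -9x_1 - 9x_2 = -146 and x_1 = 0.
Solving simultaneously gives x_1 = 0, x_2 = 146/9.

x_1 = 0, x_2 = 146/9, minimum P = -1460/9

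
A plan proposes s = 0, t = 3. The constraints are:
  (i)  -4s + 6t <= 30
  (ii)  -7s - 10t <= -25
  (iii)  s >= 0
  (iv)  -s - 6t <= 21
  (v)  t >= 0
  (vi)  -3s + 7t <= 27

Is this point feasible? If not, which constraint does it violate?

(i): 18 ≤ 30 ✓
(ii): -30 ≤ -25 ✓
(iii): 0 ≥ 0 ✓
(iv): -18 ≤ 21 ✓
(v): 3 ≥ 0 ✓
(vi): 21 ≤ 27 ✓

feasible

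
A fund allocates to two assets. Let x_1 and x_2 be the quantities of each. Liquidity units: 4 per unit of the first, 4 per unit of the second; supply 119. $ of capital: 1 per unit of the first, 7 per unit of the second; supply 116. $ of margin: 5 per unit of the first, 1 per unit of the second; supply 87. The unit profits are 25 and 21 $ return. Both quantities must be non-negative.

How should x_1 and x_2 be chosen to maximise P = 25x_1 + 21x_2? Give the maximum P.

x_1 = 29/2, x_2 = 29/2, maximum P = 667

Extreme points and P = 25x_1 + 21x_2:
  (0, 0) → P = 0
  (0, 116/7) → P = 348
  (87/5, 0) → P = 435
  (29/2, 29/2) → P = 667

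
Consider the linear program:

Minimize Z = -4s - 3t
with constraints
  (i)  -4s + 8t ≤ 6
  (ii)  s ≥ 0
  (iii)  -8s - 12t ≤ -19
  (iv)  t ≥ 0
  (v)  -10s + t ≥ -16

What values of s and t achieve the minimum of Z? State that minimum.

s = 67/38, t = 31/19, minimum Z = -227/19

Corner points and Z = -4s - 3t:
  (5/7, 31/28) → Z = -173/28
  (67/38, 31/19) → Z = -227/19
  (211/128, 31/64) → Z = -515/64

At the optimal vertex, -4s + 8t = 6 and -10s + t = -16.
Solving simultaneously gives s = 67/38, t = 31/19.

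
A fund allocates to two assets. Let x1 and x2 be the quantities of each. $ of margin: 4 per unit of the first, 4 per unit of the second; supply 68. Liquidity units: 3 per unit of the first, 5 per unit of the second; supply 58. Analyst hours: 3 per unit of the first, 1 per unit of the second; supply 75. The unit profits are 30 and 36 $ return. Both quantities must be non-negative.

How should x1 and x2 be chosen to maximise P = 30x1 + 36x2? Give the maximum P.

x1 = 27/2, x2 = 7/2, maximum P = 531

Extreme points and P = 30x1 + 36x2:
  (0, 0) → P = 0
  (0, 58/5) → P = 2088/5
  (17, 0) → P = 510
  (27/2, 7/2) → P = 531

The binding constraints are 4x1 + 4x2 = 68 and 3x1 + 5x2 = 58.
Solving simultaneously gives x1 = 27/2, x2 = 7/2.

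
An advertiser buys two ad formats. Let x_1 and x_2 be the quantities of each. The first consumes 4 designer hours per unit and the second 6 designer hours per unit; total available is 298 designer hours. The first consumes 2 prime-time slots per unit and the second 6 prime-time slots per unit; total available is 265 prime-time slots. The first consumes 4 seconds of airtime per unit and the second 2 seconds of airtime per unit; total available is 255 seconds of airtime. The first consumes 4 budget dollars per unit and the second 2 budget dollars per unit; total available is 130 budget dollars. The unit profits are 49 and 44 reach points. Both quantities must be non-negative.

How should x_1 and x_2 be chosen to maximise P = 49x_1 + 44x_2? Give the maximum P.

x_1 = 25/2, x_2 = 40, maximum P = 4745/2

Feasible corners and P = 49x_1 + 44x_2:
  (0, 0) → P = 0
  (0, 265/6) → P = 5830/3
  (65/2, 0) → P = 3185/2
  (25/2, 40) → P = 4745/2

The optimum lies where 2x_1 + 6x_2 = 265 and 4x_1 + 2x_2 = 130.
Solving simultaneously gives x_1 = 25/2, x_2 = 40.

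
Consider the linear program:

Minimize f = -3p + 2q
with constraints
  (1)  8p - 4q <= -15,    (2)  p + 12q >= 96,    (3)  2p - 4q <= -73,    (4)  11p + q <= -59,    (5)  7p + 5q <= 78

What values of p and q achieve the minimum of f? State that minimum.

The feasible region is unbounded (it extends along (-5, 7), (-12, 1)), but f strictly increases along every unbounded feasible direction, so there is no improving ray and the minimum is attained at a vertex.

p = -309/46, q = 685/46, minimum f = 2297/46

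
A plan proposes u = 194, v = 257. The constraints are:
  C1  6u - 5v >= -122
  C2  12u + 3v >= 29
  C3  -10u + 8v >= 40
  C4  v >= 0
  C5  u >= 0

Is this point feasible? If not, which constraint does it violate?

C1: -121 ≥ -122 ✓
C2: 3099 ≥ 29 ✓
C3: 116 ≥ 40 ✓
C4: 257 ≥ 0 ✓
C5: 194 ≥ 0 ✓

feasible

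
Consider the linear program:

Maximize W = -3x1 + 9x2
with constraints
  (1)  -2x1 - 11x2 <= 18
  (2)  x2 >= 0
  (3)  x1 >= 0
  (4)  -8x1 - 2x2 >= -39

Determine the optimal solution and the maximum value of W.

x1 = 0, x2 = 39/2, maximum W = 351/2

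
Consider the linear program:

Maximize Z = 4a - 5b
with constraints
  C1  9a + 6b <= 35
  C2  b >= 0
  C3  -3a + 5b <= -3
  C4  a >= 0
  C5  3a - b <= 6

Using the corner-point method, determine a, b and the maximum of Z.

The optimum lies where b = 0 and 3a - b = 6.
Solving simultaneously gives a = 2, b = 0.

a = 2, b = 0, maximum Z = 8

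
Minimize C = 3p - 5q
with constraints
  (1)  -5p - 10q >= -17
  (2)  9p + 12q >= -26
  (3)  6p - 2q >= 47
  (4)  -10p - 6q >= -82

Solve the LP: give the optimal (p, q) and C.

Extreme points and C = 3p - 5q:
  (36/5, -19/10) → C = 311/10
  (359/35, -24/7) → C = 1677/35
  (256/45, -193/30) → C = 1477/30
  (190/11, -499/33) → C = 4205/33

p = 36/5, q = -19/10, minimum C = 311/10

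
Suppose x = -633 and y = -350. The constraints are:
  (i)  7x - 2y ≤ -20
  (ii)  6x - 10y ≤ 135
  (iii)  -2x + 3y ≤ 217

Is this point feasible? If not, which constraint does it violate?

(i): -3731 ≤ -20 ✓
(ii): -298 ≤ 135 ✓
(iii): 216 ≤ 217 ✓

feasible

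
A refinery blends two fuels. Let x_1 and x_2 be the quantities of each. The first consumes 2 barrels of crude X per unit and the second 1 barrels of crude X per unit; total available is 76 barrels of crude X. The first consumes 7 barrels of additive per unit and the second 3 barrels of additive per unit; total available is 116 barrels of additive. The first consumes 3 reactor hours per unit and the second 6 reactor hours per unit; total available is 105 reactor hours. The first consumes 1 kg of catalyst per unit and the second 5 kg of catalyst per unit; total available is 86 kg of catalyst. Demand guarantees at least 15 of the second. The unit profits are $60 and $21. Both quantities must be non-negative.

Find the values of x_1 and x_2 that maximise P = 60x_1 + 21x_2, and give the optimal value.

x_1 = 5, x_2 = 15, maximum P = 615

The optimum lies where 3x_1 + 6x_2 = 105 and x_2 = 15.
Solving simultaneously gives x_1 = 5, x_2 = 15.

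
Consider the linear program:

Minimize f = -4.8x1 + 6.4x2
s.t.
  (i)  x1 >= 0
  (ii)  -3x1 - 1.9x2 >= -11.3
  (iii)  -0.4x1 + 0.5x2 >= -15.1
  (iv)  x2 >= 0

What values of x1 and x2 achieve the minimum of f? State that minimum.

x1 = 113/30, x2 = 0, minimum f = -452/25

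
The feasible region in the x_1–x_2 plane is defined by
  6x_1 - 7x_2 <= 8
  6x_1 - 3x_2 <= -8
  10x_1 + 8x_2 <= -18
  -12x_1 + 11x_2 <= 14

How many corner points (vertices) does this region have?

Of the 6 pairwise boundary intersections, those satisfying every inequality are:
  (-10/3, -4)
  (-31/3, -10)
  (-23/15, -2/5)

3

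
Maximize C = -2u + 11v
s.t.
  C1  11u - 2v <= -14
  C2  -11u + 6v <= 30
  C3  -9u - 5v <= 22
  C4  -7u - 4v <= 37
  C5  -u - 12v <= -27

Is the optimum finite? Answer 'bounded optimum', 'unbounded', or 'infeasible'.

Feasible corners and C = -2u + 11v:
  (-6/11, 4) → C = 496/11
  (-57/67, 311/134) → C = 3649/134
  (-33/23, 109/46) → C = 1331/46
The feasible region has finitely many vertices and no improving ray; the maximum is 496/11 at (-6/11, 4).

bounded optimum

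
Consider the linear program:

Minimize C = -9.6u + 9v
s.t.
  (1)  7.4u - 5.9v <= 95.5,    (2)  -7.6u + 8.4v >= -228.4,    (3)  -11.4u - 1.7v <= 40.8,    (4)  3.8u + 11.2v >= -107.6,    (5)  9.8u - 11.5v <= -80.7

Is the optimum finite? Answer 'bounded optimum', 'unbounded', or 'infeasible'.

Vertices and C = -9.6u + 9v:
  (78719/1364, 38327/682) → C = -164541/3410
  (-60639/14776, 26007/7388) → C = 2625651/36940
The feasible region has finitely many vertices and no improving ray; the minimum is -164541/3410 at (78719/1364, 38327/682).

bounded optimum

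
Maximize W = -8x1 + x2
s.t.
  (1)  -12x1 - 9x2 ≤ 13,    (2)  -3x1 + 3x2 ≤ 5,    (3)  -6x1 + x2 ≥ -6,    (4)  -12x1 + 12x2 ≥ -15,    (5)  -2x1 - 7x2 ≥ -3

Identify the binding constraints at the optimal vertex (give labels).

Feasible corners and W = -8x1 + x2:
  (-4/3, 1/3) → W = 11
  (-1/12, -4/3) → W = -2/3
  (-26/27, 19/27) → W = 227/27
  (19/20, -3/10) → W = -79/10
  (45/44, 3/22) → W = -177/22

The maximum is at (-4/3, 1/3). Substituting into each constraint, equality holds for (1) and (2); the remaining constraints have slack.

(1) and (2)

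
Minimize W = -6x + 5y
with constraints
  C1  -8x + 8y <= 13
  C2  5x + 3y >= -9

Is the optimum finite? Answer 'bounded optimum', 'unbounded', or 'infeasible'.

unbounded

From the feasible point (-111/64, -7/64), moving in the direction (3, -5) keeps every constraint satisfied while W decreases without bound.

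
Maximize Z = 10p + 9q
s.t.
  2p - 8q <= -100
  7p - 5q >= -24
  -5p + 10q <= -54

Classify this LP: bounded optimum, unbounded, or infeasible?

From the feasible point (358/5, 152/5), moving in the direction (10, 5) keeps every constraint satisfied while Z increases without bound.

unbounded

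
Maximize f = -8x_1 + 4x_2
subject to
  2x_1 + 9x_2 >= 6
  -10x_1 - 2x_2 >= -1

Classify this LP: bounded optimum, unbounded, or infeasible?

From the feasible point (-3/86, 29/43), moving in the direction (-9, 2) keeps every constraint satisfied while f increases without bound.

unbounded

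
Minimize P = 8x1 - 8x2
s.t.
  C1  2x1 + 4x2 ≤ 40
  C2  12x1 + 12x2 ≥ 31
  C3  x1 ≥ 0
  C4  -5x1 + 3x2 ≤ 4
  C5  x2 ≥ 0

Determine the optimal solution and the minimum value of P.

x1 = 4, x2 = 8, minimum P = -32

Extreme points and P = 8x1 - 8x2:
  (4, 8) → P = -32
  (20, 0) → P = 160
  (15/32, 203/96) → P = -79/6
  (31/12, 0) → P = 62/3

At the optimal vertex, 2x1 + 4x2 = 40 and -5x1 + 3x2 = 4.
Solving simultaneously gives x1 = 4, x2 = 8.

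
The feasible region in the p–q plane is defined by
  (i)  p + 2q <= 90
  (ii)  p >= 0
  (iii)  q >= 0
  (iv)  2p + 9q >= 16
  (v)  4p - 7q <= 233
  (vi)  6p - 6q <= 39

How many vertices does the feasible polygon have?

4

Pairwise boundary intersections that survive every other constraint:
  (0, 45)
  (103/3, 167/6)
  (0, 16/9)
  (149/22, 3/11)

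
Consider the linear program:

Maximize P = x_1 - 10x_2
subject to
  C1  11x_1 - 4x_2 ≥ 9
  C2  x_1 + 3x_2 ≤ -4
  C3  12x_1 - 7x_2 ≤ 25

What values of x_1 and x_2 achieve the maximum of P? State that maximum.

x_1 = -37/29, x_2 = -167/29, maximum P = 1633/29

Feasible corners and P = x_1 - 10x_2:
  (11/37, -53/37) → P = 541/37
  (-37/29, -167/29) → P = 1633/29
  (47/43, -73/43) → P = 777/43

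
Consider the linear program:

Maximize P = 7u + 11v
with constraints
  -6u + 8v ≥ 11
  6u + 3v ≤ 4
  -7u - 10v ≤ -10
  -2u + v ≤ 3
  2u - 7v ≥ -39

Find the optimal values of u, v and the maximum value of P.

u = -5/12, v = 13/6, maximum P = 251/12

Feasible corners and P = 7u + 11v:
  (-1/66, 15/11) → P = 983/66
  (-15/58, 137/116) → P = 1297/116
  (-5/12, 13/6) → P = 251/12
  (-20/27, 41/27) → P = 311/27

At the optimal vertex, 6u + 3v = 4 and -2u + v = 3.
Solving simultaneously gives u = -5/12, v = 13/6.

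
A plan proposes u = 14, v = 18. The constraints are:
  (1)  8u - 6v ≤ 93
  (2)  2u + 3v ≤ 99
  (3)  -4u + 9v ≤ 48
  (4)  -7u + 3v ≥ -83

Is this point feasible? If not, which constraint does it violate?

not feasible — violates (3)

Constraint (3): -4u + 9v = 106, which is not ≤ 48. All other constraints are satisfied.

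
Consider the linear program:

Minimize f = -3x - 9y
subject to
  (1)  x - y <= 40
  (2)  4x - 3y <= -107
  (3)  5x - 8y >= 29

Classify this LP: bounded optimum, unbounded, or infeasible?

Extreme points and f = -3x - 9y:
  (-227, -267) → f = 3084
  (-943/17, -651/17) → f = 8688/17
The feasible region has finitely many vertices and no improving ray; the minimum is 8688/17 at (-943/17, -651/17).

bounded optimum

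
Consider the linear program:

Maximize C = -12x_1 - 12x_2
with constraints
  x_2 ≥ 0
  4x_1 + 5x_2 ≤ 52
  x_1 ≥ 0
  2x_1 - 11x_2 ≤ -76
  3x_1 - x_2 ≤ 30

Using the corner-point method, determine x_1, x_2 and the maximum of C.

x_1 = 0, x_2 = 76/11, maximum C = -912/11

Corner points and C = -12x_1 - 12x_2:
  (0, 52/5) → C = -624/5
  (32/9, 68/9) → C = -400/3
  (0, 76/11) → C = -912/11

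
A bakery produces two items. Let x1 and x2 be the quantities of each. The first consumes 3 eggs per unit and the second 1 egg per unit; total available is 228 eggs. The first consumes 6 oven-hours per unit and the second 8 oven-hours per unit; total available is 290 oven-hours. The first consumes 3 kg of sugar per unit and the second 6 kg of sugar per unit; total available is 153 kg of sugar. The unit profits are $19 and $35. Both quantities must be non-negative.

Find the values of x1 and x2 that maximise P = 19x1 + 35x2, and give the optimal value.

Corner points and P = 19x1 + 35x2:
  (0, 0) → P = 0
  (0, 51/2) → P = 1785/2
  (145/3, 0) → P = 2755/3
  (43, 4) → P = 957

x1 = 43, x2 = 4, maximum P = 957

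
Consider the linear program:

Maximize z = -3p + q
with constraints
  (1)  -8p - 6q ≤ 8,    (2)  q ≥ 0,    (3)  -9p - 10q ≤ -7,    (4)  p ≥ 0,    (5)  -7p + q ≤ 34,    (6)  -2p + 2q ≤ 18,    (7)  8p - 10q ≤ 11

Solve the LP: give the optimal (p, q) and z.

The feasible region is unbounded (it extends along (5, 4), (1, 1)), but z strictly decreases along every unbounded feasible direction, so there is no improving ray and the maximum is attained at a vertex.

p = 0, q = 9, maximum z = 9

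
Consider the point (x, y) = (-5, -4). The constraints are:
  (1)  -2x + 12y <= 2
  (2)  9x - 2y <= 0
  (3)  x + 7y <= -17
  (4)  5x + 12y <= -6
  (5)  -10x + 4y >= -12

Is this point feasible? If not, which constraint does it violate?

(1): -38 ≤ 2 ✓
(2): -37 ≤ 0 ✓
(3): -33 ≤ -17 ✓
(4): -73 ≤ -6 ✓
(5): 34 ≥ -12 ✓

feasible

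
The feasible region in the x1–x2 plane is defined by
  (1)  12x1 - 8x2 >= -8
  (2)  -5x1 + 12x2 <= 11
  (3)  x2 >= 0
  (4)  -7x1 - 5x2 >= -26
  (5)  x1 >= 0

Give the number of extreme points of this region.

4

Pairwise boundary intersections that survive every other constraint:
  (257/109, 207/109)
  (0, 11/12)
  (26/7, 0)
  (0, 0)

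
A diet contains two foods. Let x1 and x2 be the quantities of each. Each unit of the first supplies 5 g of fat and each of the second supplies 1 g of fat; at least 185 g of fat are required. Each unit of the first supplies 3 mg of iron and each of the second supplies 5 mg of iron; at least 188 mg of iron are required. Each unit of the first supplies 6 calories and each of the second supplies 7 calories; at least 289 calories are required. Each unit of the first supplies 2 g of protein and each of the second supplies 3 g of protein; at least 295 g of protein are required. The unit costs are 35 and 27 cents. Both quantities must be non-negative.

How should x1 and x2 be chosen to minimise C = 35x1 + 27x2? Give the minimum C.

Vertices and C = 35x1 + 27x2:
  (0, 185) → C = 4995
  (295/2, 0) → C = 10325/2
  (20, 85) → C = 2995
The feasible region is unbounded (it extends along (0, 1), (1, 0)), but C strictly increases along every unbounded feasible direction, so there is no improving ray and the minimum is attained at a vertex.

At the optimal vertex, 5x1 + x2 = 185 and 2x1 + 3x2 = 295.
Solving simultaneously gives x1 = 20, x2 = 85.

x1 = 20, x2 = 85, minimum C = 2995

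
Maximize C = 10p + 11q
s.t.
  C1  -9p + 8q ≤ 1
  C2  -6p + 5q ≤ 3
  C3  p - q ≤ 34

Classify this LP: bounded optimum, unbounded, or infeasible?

From the feasible point (-19/3, -7), moving in the direction (1, 1) keeps every constraint satisfied while C increases without bound.

unbounded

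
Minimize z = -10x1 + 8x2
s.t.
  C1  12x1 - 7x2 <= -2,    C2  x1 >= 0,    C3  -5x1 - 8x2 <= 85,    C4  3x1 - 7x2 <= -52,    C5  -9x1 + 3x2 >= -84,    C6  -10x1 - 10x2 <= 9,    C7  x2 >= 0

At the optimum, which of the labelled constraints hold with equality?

C1 and C4

Vertices and z = -10x1 + 8x2:
  (50/9, 206/21) → z = 1444/63
  (22, 38) → z = 84
  (0, 52/7) → z = 416/7
The feasible region is unbounded (it extends along (0, 1), (1, 3)), but z strictly increases along every unbounded feasible direction, so there is no improving ray and the minimum is attained at a vertex.

The minimum is at (50/9, 206/21). Substituting into each constraint, equality holds for C1 and C4; the remaining constraints have slack.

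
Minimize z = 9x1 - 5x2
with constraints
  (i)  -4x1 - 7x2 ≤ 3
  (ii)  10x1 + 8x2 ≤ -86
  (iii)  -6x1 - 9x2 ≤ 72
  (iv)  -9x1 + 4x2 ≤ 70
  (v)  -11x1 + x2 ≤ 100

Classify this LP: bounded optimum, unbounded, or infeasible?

infeasible

The boundaries -4x1 - 7x2 = 3 and -9x1 + 4x2 = 70 meet at (-502/79, 253/79), but that point violates 10x1 + 8x2 ≤ -86. Every candidate vertex is excluded by some other constraint, so the feasible region is empty.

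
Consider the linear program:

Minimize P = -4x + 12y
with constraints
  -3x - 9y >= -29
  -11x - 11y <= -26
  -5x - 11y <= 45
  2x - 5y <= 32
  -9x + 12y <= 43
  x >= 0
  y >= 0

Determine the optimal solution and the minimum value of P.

Corner points and P = -4x + 12y:
  (0, 29/9) → P = 116/3
  (29/3, 0) → P = -116/3
  (0, 26/11) → P = 312/11
  (26/11, 0) → P = -104/11

The optimum lies where -3x - 9y = -29 and y = 0.
Solving simultaneously gives x = 29/3, y = 0.

x = 29/3, y = 0, minimum P = -116/3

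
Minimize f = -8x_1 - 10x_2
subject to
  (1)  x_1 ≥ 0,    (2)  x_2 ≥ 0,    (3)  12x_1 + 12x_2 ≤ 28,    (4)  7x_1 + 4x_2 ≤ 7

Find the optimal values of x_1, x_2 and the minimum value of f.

x_1 = 0, x_2 = 7/4, minimum f = -35/2

Corner points and f = -8x_1 - 10x_2:
  (0, 0) → f = 0
  (0, 7/4) → f = -35/2
  (1, 0) → f = -8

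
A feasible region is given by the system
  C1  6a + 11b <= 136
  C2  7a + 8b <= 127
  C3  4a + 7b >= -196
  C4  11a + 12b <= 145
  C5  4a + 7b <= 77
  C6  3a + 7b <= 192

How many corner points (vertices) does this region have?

Of the 14 pairwise boundary intersections, those satisfying every inequality are:
  (-105/2, 41)
  (-1160/9, 248/3)
  (3367/29, -2736/29)
  (-388, 1356/7)
  (91/29, 267/29)

5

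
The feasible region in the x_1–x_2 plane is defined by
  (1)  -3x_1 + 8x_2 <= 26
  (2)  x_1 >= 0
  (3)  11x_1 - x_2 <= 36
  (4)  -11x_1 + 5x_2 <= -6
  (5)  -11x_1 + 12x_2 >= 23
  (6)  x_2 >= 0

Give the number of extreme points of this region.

3

Pairwise boundary intersections that survive every other constraint:
  (178/73, 304/73)
  (32/13, 217/52)
  (17/7, 29/7)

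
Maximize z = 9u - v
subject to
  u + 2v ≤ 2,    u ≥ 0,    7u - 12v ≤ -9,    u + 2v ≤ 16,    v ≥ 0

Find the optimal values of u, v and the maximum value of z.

u = 3/13, v = 23/26, maximum z = 31/26

Vertices and z = 9u - v:
  (0, 1) → z = -1
  (3/13, 23/26) → z = 31/26
  (0, 3/4) → z = -3/4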